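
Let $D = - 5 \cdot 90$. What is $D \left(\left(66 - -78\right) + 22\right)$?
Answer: $-74700$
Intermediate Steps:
$D = -450$ ($D = \left(-1\right) 450 = -450$)
$D \left(\left(66 - -78\right) + 22\right) = - 450 \left(\left(66 - -78\right) + 22\right) = - 450 \left(\left(66 + 78\right) + 22\right) = - 450 \left(144 + 22\right) = \left(-450\right) 166 = -74700$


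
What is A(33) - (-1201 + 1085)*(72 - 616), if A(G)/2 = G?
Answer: -63038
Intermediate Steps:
A(G) = 2*G
A(33) - (-1201 + 1085)*(72 - 616) = 2*33 - (-1201 + 1085)*(72 - 616) = 66 - (-116)*(-544) = 66 - 1*63104 = 66 - 63104 = -63038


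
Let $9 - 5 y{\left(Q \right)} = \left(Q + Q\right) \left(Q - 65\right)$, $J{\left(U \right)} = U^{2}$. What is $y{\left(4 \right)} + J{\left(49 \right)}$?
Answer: $\frac{12502}{5} \approx 2500.4$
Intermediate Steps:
$y{\left(Q \right)} = \frac{9}{5} - \frac{2 Q \left(-65 + Q\right)}{5}$ ($y{\left(Q \right)} = \frac{9}{5} - \frac{\left(Q + Q\right) \left(Q - 65\right)}{5} = \frac{9}{5} - \frac{2 Q \left(-65 + Q\right)}{5}$)
$y{\left(4 \right)} + J{\left(49 \right)} = \left(\frac{9}{5} + 26 \cdot 4 - \frac{2 \cdot 4^{2}}{5}\right) + 49^{2} = \left(\frac{9}{5} + 104 - \frac{32}{5}\right) + 2401 = \frac{497}{5} + 2401 = \frac{12502}{5}$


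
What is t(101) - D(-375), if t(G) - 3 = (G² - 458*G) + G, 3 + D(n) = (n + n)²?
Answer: -598450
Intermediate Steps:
D(n) = -3 + 4*n² (D(n) = -3 + (n + n)² = -3 + (2*n)² = -3 + 4*n²)
t(G) = 3 + G² - 457*G (t(G) = 3 + ((G² - 458*G) + G) = 3 + (G² - 457*G) = 3 + G² - 457*G)
t(101) - D(-375) = (3 + 101² - 457*101) - (-3 + 4*(-375)²) = (3 + 10201 - 46157) - (-3 + 4*140625) = -35953 - (-3 + 562500) = -35953 - 1*562497 = -35953 - 562497 = -598450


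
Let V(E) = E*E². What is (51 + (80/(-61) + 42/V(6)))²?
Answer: 11999668849/4822416 ≈ 2488.3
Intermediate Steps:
V(E) = E³
(51 + (80/(-61) + 42/V(6)))² = (51 + (80/(-61) + 42/(6³)))² = (51 + (80*(-1/61) + 42/216))² = (51 + (-80/61 + 42*(1/216)))² = (51 + (-80/61 + 7/36))² = (51 - 2453/2196)² = (109543/2196)² = 11999668849/4822416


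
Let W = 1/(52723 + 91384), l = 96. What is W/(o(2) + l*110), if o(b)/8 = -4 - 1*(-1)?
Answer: 1/1518311352 ≈ 6.5863e-10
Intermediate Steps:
o(b) = -24 (o(b) = 8*(-4 - 1*(-1)) = 8*(-4 + 1) = 8*(-3) = -24)
W = 1/144107 ≈ 6.9393e-6
W/(o(2) + l*110) = 1/(144107*(-24 + 96*110)) = 1/(144107*(-24 + 10560)) = (1/144107)/10536 = (1/144107)*(1/10536) = 1/1518311352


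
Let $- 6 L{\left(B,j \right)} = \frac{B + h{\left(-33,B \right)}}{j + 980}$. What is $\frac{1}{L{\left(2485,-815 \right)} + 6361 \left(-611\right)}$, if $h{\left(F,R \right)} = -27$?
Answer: $- \frac{495}{1923853874} \approx -2.573 \cdot 10^{-7}$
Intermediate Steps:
$L{\left(B,j \right)} = - \frac{-27 + B}{6 \left(980 + j\right)}$ ($L{\left(B,j \right)} = - \frac{\left(B - 27\right) \frac{1}{j + 980}}{6} = - \frac{\left(-27 + B\right) \frac{1}{980 + j}}{6} = - \frac{\frac{1}{980 + j} \left(-27 + B\right)}{6} = - \frac{-27 + B}{6 \left(980 + j\right)}$)
$\frac{1}{L{\left(2485,-815 \right)} + 6361 \left(-611\right)} = \frac{1}{\frac{27 - 2485}{6 \left(980 - 815\right)} + 6361 \left(-611\right)} = \frac{1}{\frac{27 - 2485}{6 \cdot 165} - 3886571} = \frac{1}{\frac{1}{6} \cdot \frac{1}{165} \left(-2458\right) - 3886571} = \frac{1}{- \frac{1229}{495} - 3886571} = \frac{1}{- \frac{1923853874}{495}} = - \frac{495}{1923853874}$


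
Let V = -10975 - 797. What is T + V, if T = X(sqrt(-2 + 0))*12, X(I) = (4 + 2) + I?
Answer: -11700 + 12*I*sqrt(2) ≈ -11700.0 + 16.971*I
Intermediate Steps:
X(I) = 6 + I
V = -11772
T = 72 + 12*I*sqrt(2) (T = (6 + sqrt(-2 + 0))*12 = (6 + sqrt(-2))*12 = (6 + I*sqrt(2))*12 = 72 + 12*I*sqrt(2) ≈ 72.0 + 16.971*I)
T + V = (72 + 12*I*sqrt(2)) - 11772 = -11700 + 12*I*sqrt(2)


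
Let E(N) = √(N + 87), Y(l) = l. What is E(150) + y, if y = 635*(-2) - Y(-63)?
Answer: -1207 + √237 ≈ -1191.6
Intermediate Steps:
y = -1207 (y = 635*(-2) - 1*(-63) = -1270 + 63 = -1207)
E(N) = √(87 + N)
E(150) + y = √(87 + 150) - 1207 = √237 - 1207 = -1207 + √237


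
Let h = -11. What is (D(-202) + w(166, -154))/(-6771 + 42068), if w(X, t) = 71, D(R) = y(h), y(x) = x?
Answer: 60/35297 ≈ 0.0016999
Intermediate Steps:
D(R) = -11
(D(-202) + w(166, -154))/(-6771 + 42068) = (-11 + 71)/(-6771 + 42068) = 60/35297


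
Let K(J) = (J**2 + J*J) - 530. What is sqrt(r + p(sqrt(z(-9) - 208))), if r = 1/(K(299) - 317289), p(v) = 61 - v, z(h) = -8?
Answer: sqrt(1178869164612 - 115954357734*I*sqrt(6))/139017 ≈ 7.8659 - 0.93422*I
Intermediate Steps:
K(J) = -530 + 2*J**2 (K(J) = (J**2 + J**2) - 530 = 2*J**2 - 530 = -530 + 2*J**2)
r = -1/139017 (r = 1/((-530 + 2*299**2) - 317289) = 1/((-530 + 2*89401) - 317289) = 1/((-530 + 178802) - 317289) = 1/(178272 - 317289) = 1/(-139017) = -1/139017 ≈ -7.1934e-6)
sqrt(r + p(sqrt(z(-9) - 208))) = sqrt(-1/139017 + (61 - sqrt(-8 - 208))) = sqrt(-1/139017 + (61 - sqrt(-216))) = sqrt(-1/139017 + (61 - 6*I*sqrt(6))) = sqrt(8480036/139017 - 6*I*sqrt(6))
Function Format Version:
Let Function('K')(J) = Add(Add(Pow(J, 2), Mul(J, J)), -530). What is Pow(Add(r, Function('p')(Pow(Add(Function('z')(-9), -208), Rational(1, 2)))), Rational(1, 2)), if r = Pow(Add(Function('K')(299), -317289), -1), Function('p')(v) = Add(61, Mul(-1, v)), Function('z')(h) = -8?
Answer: Mul(Rational(1, 139017), Pow(Add(1178869164612, Mul(-115954357734, I, Pow(6, Rational(1, 2)))), Rational(1, 2))) ≈ Add(7.8659, Mul(-0.93422, I))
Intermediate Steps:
Function('K')(J) = Add(-530, Mul(2, Pow(J, 2))) (Function('K')(J) = Add(Add(Pow(J, 2), Pow(J, 2)), -530) = Add(Mul(2, Pow(J, 2)), -530) = Add(-530, Mul(2, Pow(J, 2))))
r = Rational(-1, 139017) (r = Pow(Add(Add(-530, Mul(2, Pow(299, 2))), -317289), -1) = Pow(Add(Add(-530, Mul(2, 89401)), -317289), -1) = Pow(Add(Add(-530, 178802), -317289), -1) = Pow(Add(178272, -317289), -1) = Pow(-139017, -1) = Rational(-1, 139017) ≈ -7.1934e-6)
Pow(Add(r, Function('p')(Pow(Add(Function('z')(-9), -208), Rational(1, 2)))), Rational(1, 2)) = Pow(Add(Rational(-1, 139017), Add(61, Mul(-1, Pow(Add(-8, -208), Rational(1, 2))))), Rational(1, 2)) = Pow(Add(Rational(-1, 139017), Add(61, Mul(-1, Pow(-216, Rational(1, 2))))), Rational(1, 2)) = Pow(Add(Rational(-1, 139017), Add(61, Mul(-1, Mul(6, I, Pow(6, Rational(1, 2)))))), Rational(1, 2)) = Pow(Add(Rational(-1, 139017), Add(61, Mul(-6, I, Pow(6, Rational(1, 2))))), Rational(1, 2)) = Pow(Add(Rational(8480036, 139017), Mul(-6, I, Pow(6, Rational(1, 2)))), Rational(1, 2))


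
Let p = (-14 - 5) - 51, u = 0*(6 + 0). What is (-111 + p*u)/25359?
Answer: -37/8453 ≈ -0.0043771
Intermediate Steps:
u = 0 (u = 0*6 = 0)
p = -70 (p = -19 - 51 = -70)
(-111 + p*u)/25359 = (-111 - 70*0)/25359 = (-111 + 0)*(1/25359) = -111*1/25359 = -37/8453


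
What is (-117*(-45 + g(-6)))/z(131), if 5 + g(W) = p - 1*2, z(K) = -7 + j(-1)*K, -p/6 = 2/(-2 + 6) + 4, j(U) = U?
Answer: -3081/46 ≈ -66.978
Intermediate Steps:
p = -27 (p = -6*(2/(-2 + 6) + 4) = -6*(2/4 + 4) = -6*(2*(¼) + 4) = -6*(½ + 4) = -6*9/2 = -27)
z(K) = -7 - K
g(W) = -34 (g(W) = -5 + (-27 - 1*2) = -5 + (-27 - 2) = -5 - 29 = -34)
(-117*(-45 + g(-6)))/z(131) = (-117*(-45 - 34))/(-7 - 1*131) = (-117*(-79))/(-7 - 131) = 9243/(-138) = 9243*(-1/138) = -3081/46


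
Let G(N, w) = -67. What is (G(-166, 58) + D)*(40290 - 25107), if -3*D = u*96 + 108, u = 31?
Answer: -16625385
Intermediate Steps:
D = -1028 (D = -(31*96 + 108)/3 = -(2976 + 108)/3 = -⅓*3084 = -1028)
(G(-166, 58) + D)*(40290 - 25107) = (-67 - 1028)*(40290 - 25107) = -1095*15183 = -16625385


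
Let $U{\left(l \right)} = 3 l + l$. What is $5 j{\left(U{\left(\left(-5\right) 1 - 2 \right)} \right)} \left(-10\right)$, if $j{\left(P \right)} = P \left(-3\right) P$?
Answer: $117600$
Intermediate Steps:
$U{\left(l \right)} = 4 l$
$j{\left(P \right)} = - 3 P^{2}$ ($j{\left(P \right)} = - 3 P P = - 3 P^{2}$)
$5 j{\left(U{\left(\left(-5\right) 1 - 2 \right)} \right)} \left(-10\right) = 5 \left(- 3 \left(4 \left(\left(-5\right) 1 - 2\right)\right)^{2}\right) \left(-10\right) = 5 \left(- 3 \left(4 \left(-5 - 2\right)\right)^{2}\right) \left(-10\right) = 5 \left(- 3 \left(4 \left(-7\right)\right)^{2}\right) \left(-10\right) = 5 \left(- 3 \left(-28\right)^{2}\right) \left(-10\right) = 5 \left(\left(-3\right) 784\right) \left(-10\right) = 5 \left(-2352\right) \left(-10\right) = \left(-11760\right) \left(-10\right) = 117600$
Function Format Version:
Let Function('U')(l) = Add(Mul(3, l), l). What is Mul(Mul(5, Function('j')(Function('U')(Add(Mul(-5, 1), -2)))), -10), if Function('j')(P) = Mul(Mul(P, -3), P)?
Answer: 117600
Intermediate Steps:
Function('U')(l) = Mul(4, l)
Function('j')(P) = Mul(-3, Pow(P, 2)) (Function('j')(P) = Mul(Mul(-3, P), P) = Mul(-3, Pow(P, 2)))
Mul(Mul(5, Function('j')(Function('U')(Add(Mul(-5, 1), -2)))), -10) = Mul(Mul(5, Mul(-3, Pow(Mul(4, Add(Mul(-5, 1), -2)), 2))), -10) = Mul(Mul(5, Mul(-3, Pow(Mul(4, Add(-5, -2)), 2))), -10) = Mul(Mul(5, Mul(-3, Pow(Mul(4, -7), 2))), -10) = Mul(Mul(5, Mul(-3, Pow(-28, 2))), -10) = Mul(Mul(5, Mul(-3, 784)), -10) = Mul(Mul(5, -2352), -10) = Mul(-11760, -10) = 117600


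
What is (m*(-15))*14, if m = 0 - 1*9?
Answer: 1890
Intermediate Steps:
m = -9 (m = 0 - 9 = -9)
(m*(-15))*14 = -9*(-15)*14 = 135*14 = 1890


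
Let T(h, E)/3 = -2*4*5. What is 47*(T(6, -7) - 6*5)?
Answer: -7050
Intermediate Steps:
T(h, E) = -120 (T(h, E) = 3*(-2*4*5) = 3*(-8*5) = 3*(-40) = -120)
47*(T(6, -7) - 6*5) = 47*(-120 - 6*5) = 47*(-120 - 30) = 47*(-150) = -7050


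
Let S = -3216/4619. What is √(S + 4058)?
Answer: √86563228634/4619 ≈ 63.697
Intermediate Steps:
S = -3216/4619 (S = -3216*1/4619 = -3216/4619 ≈ -0.69625)
√(S + 4058) = √(-3216/4619 + 4058) = √(18740686/4619) = √86563228634/4619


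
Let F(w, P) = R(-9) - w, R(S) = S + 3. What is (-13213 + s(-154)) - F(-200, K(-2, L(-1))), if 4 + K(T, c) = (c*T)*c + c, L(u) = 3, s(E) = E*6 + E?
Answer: -14485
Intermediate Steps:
s(E) = 7*E (s(E) = 6*E + E = 7*E)
R(S) = 3 + S
K(T, c) = -4 + c + T*c² (K(T, c) = -4 + ((c*T)*c + c) = -4 + ((T*c)*c + c) = -4 + (T*c² + c) = -4 + (c + T*c²) = -4 + c + T*c²)
F(w, P) = -6 - w (F(w, P) = (3 - 9) - w = -6 - w)
(-13213 + s(-154)) - F(-200, K(-2, L(-1))) = (-13213 + 7*(-154)) - (-6 - 1*(-200)) = (-13213 - 1078) - (-6 + 200) = -14291 - 1*194 = -14291 - 194 = -14485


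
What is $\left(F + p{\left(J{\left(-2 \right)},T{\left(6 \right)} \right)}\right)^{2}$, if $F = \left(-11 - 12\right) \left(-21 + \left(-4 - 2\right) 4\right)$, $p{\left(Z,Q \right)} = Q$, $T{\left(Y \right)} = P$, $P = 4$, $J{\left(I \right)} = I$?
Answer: $1079521$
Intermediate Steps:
$T{\left(Y \right)} = 4$
$F = 1035$ ($F = - 23 \left(-21 - 24\right) = \left(-23\right) \left(-45\right) = 1035$)
$\left(F + p{\left(J{\left(-2 \right)},T{\left(6 \right)} \right)}\right)^{2} = \left(1035 + 4\right)^{2} = 1039^{2} = 1079521$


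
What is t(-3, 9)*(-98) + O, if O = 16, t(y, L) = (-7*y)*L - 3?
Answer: -18212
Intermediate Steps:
t(y, L) = -3 - 7*L*y (t(y, L) = -7*L*y - 3 = -3 - 7*L*y)
t(-3, 9)*(-98) + O = (-3 - 7*9*(-3))*(-98) + 16 = (-3 + 189)*(-98) + 16 = 186*(-98) + 16 = -18228 + 16 = -18212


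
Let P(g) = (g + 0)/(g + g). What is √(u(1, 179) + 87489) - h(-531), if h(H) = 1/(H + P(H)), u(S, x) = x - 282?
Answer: 2/1061 + √87386 ≈ 295.61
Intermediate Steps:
P(g) = ½ (P(g) = g/((2*g)) = g*(1/(2*g)) = ½)
u(S, x) = -282 + x
h(H) = 1/(½ + H) (h(H) = 1/(H + ½) = 1/(½ + H))
√(u(1, 179) + 87489) - h(-531) = √((-282 + 179) + 87489) - 2/(1 + 2*(-531)) = √(-103 + 87489) - 2/(1 - 1062) = √87386 - 2/(-1061) = √87386 - 2*(-1)/1061 = √87386 - 1*(-2/1061) = √87386 + 2/1061 = 2/1061 + √87386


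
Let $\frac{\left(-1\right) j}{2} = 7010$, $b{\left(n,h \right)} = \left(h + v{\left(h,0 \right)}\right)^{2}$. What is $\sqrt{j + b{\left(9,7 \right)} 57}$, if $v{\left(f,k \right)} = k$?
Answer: $i \sqrt{11227} \approx 105.96 i$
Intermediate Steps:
$b{\left(n,h \right)} = h^{2}$ ($b{\left(n,h \right)} = \left(h + 0\right)^{2} = h^{2}$)
$j = -14020$ ($j = \left(-2\right) 7010 = -14020$)
$\sqrt{j + b{\left(9,7 \right)} 57} = \sqrt{-14020 + 7^{2} \cdot 57} = \sqrt{-14020 + 49 \cdot 57} = \sqrt{-14020 + 2793} = \sqrt{-11227} = i \sqrt{11227}$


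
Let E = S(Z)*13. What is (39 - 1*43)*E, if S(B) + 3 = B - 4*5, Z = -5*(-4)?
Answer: 156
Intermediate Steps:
Z = 20
S(B) = -23 + B (S(B) = -3 + (B - 4*5) = -3 + (B - 20) = -3 + (-20 + B) = -23 + B)
E = -39 (E = (-23 + 20)*13 = -3*13 = -39)
(39 - 1*43)*E = (39 - 1*43)*(-39) = (39 - 43)*(-39) = -4*(-39) = 156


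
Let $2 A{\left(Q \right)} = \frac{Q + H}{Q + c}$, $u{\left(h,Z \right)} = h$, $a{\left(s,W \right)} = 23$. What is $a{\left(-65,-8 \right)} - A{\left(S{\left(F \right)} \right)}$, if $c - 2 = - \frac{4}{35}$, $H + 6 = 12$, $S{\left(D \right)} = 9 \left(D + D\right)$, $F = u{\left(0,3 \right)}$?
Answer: $\frac{471}{22} \approx 21.409$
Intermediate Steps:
$F = 0$
$S{\left(D \right)} = 18 D$ ($S{\left(D \right)} = 9 \cdot 2 D = 18 D$)
$H = 6$ ($H = -6 + 12 = 6$)
$c = \frac{66}{35}$ ($c = 2 - \frac{4}{35} = \frac{66}{35} \approx 1.8857$)
$A{\left(Q \right)} = \frac{6 + Q}{2 \left(\frac{66}{35} + Q\right)}$ ($A{\left(Q \right)} = \frac{\left(Q + 6\right) \frac{1}{Q + \frac{66}{35}}}{2} = \frac{\left(6 + Q\right) \frac{1}{\frac{66}{35} + Q}}{2} = \frac{\frac{1}{\frac{66}{35} + Q} \left(6 + Q\right)}{2} = \frac{6 + Q}{2 \left(\frac{66}{35} + Q\right)}$)
$a{\left(-65,-8 \right)} - A{\left(S{\left(F \right)} \right)} = 23 - \frac{35 \left(6 + 18 \cdot 0\right)}{2 \left(66 + 35 \cdot 18 \cdot 0\right)} = 23 - \frac{35 \left(6 + 0\right)}{2 \left(66 + 35 \cdot 0\right)} = 23 - \frac{35}{2} \frac{1}{66 + 0} \cdot 6 = 23 - \frac{35}{2} \cdot \frac{1}{66} \cdot 6 = 23 - \frac{35}{22} = \frac{471}{22}$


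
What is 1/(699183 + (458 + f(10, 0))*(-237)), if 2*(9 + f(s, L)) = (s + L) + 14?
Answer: 1/589926 ≈ 1.6951e-6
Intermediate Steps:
f(s, L) = -2 + L/2 + s/2 (f(s, L) = -9 + ((s + L) + 14)/2 = -9 + ((L + s) + 14)/2 = -9 + (14 + L + s)/2 = -9 + (7 + L/2 + s/2) = -2 + L/2 + s/2)
1/(699183 + (458 + f(10, 0))*(-237)) = 1/(699183 + (458 + (-2 + (½)*0 + (½)*10))*(-237)) = 1/(699183 + (458 + (-2 + 0 + 5))*(-237)) = 1/(699183 + (458 + 3)*(-237)) = 1/(699183 + 461*(-237)) = 1/(699183 - 109257) = 1/589926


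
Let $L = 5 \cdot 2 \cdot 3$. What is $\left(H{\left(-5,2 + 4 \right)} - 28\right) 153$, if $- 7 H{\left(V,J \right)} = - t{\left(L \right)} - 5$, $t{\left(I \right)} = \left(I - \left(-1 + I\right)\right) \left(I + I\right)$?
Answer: $- \frac{20043}{7} \approx -2863.3$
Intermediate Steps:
$L = 30$ ($L = 10 \cdot 3 = 30$)
$t{\left(I \right)} = 2 I$ ($t{\left(I \right)} = 1 \cdot 2 I = 2 I$)
$H{\left(V,J \right)} = \frac{65}{7}$ ($H{\left(V,J \right)} = - \frac{- 2 \cdot 30 - 5}{7} = - \frac{\left(-1\right) 60 - 5}{7} = - \frac{-60 - 5}{7} = \left(- \frac{1}{7}\right) \left(-65\right) = \frac{65}{7}$)
$\left(H{\left(-5,2 + 4 \right)} - 28\right) 153 = \left(\frac{65}{7} - 28\right) 153 = \left(- \frac{131}{7}\right) 153 = - \frac{20043}{7}$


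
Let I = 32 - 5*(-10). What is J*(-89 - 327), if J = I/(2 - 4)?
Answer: 17056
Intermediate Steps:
I = 82 (I = 32 + 50 = 82)
J = -41 (J = 82/(2 - 4) = 82/(-2) = -½*82 = -41)
J*(-89 - 327) = -41*(-89 - 327) = -41*(-416) = 17056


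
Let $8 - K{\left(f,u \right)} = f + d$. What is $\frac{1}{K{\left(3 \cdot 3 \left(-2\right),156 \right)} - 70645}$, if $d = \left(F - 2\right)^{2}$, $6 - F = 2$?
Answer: $- \frac{1}{70623} \approx -1.416 \cdot 10^{-5}$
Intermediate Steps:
$F = 4$ ($F = 6 - 2 = 4$)
$d = 4$ ($d = \left(4 - 2\right)^{2} = 2^{2} = 4$)
$K{\left(f,u \right)} = 4 - f$ ($K{\left(f,u \right)} = 8 - \left(f + 4\right) = 8 - \left(4 + f\right) = 4 - f$)
$\frac{1}{K{\left(3 \cdot 3 \left(-2\right),156 \right)} - 70645} = \frac{1}{\left(4 - 3 \cdot 3 \left(-2\right)\right) - 70645} = \frac{1}{\left(4 - 9 \left(-2\right)\right) - 70645} = \frac{1}{\left(4 - -18\right) - 70645} = \frac{1}{\left(4 + 18\right) - 70645} = \frac{1}{22 - 70645} = \frac{1}{-70623} = - \frac{1}{70623}$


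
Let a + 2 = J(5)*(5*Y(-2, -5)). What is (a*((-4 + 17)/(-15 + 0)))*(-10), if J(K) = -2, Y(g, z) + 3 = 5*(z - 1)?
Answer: 8528/3 ≈ 2842.7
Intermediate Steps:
Y(g, z) = -8 + 5*z (Y(g, z) = -3 + 5*(z - 1) = -3 + 5*(-1 + z) = -3 + (-5 + 5*z) = -8 + 5*z)
a = 328 (a = -2 - 10*(-8 + 5*(-5)) = -2 - 10*(-8 - 25) = -2 - 10*(-33) = -2 - 2*(-165) = -2 + 330 = 328)
(a*((-4 + 17)/(-15 + 0)))*(-10) = (328*((-4 + 17)/(-15 + 0)))*(-10) = (328*(13/(-15)))*(-10) = (328*(13*(-1/15)))*(-10) = (328*(-13/15))*(-10) = -4264/15*(-10) = 8528/3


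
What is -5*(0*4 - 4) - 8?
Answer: 12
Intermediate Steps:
-5*(0*4 - 4) - 8 = -5*(0 - 4) - 8 = -5*(-4) - 8 = 20 - 8 = 12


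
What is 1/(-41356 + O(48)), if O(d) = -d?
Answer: -1/41404 ≈ -2.4152e-5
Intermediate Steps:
1/(-41356 + O(48)) = 1/(-41356 - 1*48) = 1/(-41356 - 48) = 1/(-41404) = -1/41404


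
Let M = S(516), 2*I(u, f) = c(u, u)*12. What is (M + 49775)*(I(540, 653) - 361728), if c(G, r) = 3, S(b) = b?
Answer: -18190757610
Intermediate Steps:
I(u, f) = 18 (I(u, f) = (3*12)/2 = (1/2)*36 = 18)
M = 516
(M + 49775)*(I(540, 653) - 361728) = (516 + 49775)*(18 - 361728) = 50291*(-361710) = -18190757610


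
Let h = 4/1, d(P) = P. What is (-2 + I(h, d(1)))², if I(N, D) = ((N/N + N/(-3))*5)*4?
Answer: 676/9 ≈ 75.111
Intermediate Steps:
h = 4 (h = 4*1 = 4)
I(N, D) = 20 - 20*N/3 (I(N, D) = ((1 + N*(-⅓))*5)*4 = ((1 - N/3)*5)*4 = (5 - 5*N/3)*4 = 20 - 20*N/3)
(-2 + I(h, d(1)))² = (-2 + (20 - 20/3*4))² = (-2 + (20 - 80/3))² = (-2 - 20/3)² = (-26/3)² = 676/9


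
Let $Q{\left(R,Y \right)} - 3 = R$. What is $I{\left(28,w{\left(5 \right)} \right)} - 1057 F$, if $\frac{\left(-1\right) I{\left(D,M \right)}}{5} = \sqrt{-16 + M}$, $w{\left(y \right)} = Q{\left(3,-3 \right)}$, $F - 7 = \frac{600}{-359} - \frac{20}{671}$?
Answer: $- \frac{1349200251}{240889} - 5 i \sqrt{10} \approx -5600.9 - 15.811 i$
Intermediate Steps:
$Q{\left(R,Y \right)} = 3 + R$
$F = \frac{1276443}{240889}$ ($F = 7 + \left(\frac{600}{-359} - \frac{20}{671}\right) = 7 + \left(600 \left(- \frac{1}{359}\right) - \frac{20}{671}\right) = 7 - \frac{409780}{240889} = \frac{1276443}{240889} \approx 5.2989$)
$w{\left(y \right)} = 6$ ($w{\left(y \right)} = 3 + 3 = 6$)
$I{\left(D,M \right)} = - 5 \sqrt{-16 + M}$
$I{\left(28,w{\left(5 \right)} \right)} - 1057 F = - 5 \sqrt{-16 + 6} - \frac{1349200251}{240889} = - 5 \sqrt{-10} - \frac{1349200251}{240889} = - 5 i \sqrt{10} - \frac{1349200251}{240889} = - \frac{1349200251}{240889} - 5 i \sqrt{10}$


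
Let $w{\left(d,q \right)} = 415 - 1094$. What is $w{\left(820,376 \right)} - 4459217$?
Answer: $-4459896$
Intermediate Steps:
$w{\left(d,q \right)} = -679$
$w{\left(820,376 \right)} - 4459217 = -679 - 4459217 = -4459896$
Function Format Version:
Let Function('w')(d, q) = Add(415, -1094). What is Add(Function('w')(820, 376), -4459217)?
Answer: -4459896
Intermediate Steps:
Function('w')(d, q) = -679
Add(Function('w')(820, 376), -4459217) = Add(-679, -4459217) = -4459896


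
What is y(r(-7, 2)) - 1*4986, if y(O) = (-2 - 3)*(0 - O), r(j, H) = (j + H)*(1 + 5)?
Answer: -5136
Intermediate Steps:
r(j, H) = 6*H + 6*j (r(j, H) = (H + j)*6 = 6*H + 6*j)
y(O) = 5*O (y(O) = -(-5)*O = 5*O)
y(r(-7, 2)) - 1*4986 = 5*(6*2 + 6*(-7)) - 1*4986 = 5*(12 - 42) - 4986 = 5*(-30) - 4986 = -150 - 4986 = -5136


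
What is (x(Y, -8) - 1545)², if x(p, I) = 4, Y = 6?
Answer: 2374681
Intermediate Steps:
(x(Y, -8) - 1545)² = (4 - 1545)² = (-1541)² = 2374681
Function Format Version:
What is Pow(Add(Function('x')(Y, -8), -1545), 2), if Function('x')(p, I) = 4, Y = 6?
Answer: 2374681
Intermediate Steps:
Pow(Add(Function('x')(Y, -8), -1545), 2) = Pow(Add(4, -1545), 2) = Pow(-1541, 2) = 2374681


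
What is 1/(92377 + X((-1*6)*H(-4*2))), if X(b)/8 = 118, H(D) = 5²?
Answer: 1/93321 ≈ 1.0716e-5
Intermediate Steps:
H(D) = 25
X(b) = 944 (X(b) = 8*118 = 944)
1/(92377 + X((-1*6)*H(-4*2))) = 1/(92377 + 944) = 1/93321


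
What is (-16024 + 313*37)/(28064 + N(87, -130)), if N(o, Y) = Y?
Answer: -4443/27934 ≈ -0.15905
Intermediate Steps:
(-16024 + 313*37)/(28064 + N(87, -130)) = (-16024 + 313*37)/(28064 - 130) = (-16024 + 11581)/27934 = -4443*1/27934 = -4443/27934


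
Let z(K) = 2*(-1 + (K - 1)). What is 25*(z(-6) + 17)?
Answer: 25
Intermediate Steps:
z(K) = -4 + 2*K (z(K) = 2*(-1 + (-1 + K)) = 2*(-2 + K) = -4 + 2*K)
25*(z(-6) + 17) = 25*((-4 + 2*(-6)) + 17) = 25*((-4 - 12) + 17) = 25*(-16 + 17) = 25*1 = 25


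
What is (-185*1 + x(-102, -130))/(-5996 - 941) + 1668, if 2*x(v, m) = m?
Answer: 11571166/6937 ≈ 1668.0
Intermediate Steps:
x(v, m) = m/2
(-185*1 + x(-102, -130))/(-5996 - 941) + 1668 = (-185*1 + (½)*(-130))/(-5996 - 941) + 1668 = (-185 - 65)/(-6937) + 1668 = -250*(-1/6937) + 1668 = 250/6937 + 1668 = 11571166/6937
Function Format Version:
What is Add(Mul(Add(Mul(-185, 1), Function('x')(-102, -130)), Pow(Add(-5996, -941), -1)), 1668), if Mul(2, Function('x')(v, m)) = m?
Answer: Rational(11571166, 6937) ≈ 1668.0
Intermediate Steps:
Function('x')(v, m) = Mul(Rational(1, 2), m)
Add(Mul(Add(Mul(-185, 1), Function('x')(-102, -130)), Pow(Add(-5996, -941), -1)), 1668) = Add(Mul(Add(Mul(-185, 1), Mul(Rational(1, 2), -130)), Pow(Add(-5996, -941), -1)), 1668) = Add(Mul(Add(-185, -65), Pow(-6937, -1)), 1668) = Add(Mul(-250, Rational(-1, 6937)), 1668) = Add(Rational(250, 6937), 1668) = Rational(11571166, 6937)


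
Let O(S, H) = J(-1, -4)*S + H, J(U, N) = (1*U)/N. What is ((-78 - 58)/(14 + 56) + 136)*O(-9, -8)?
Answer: -48093/35 ≈ -1374.1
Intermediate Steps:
J(U, N) = U/N
O(S, H) = H + S/4 (O(S, H) = (-1/(-4))*S + H = (-1*(-1/4))*S + H = S/4 + H = H + S/4)
((-78 - 58)/(14 + 56) + 136)*O(-9, -8) = ((-78 - 58)/(14 + 56) + 136)*(-8 + (1/4)*(-9)) = (-136/70 + 136)*(-8 - 9/4) = (-136*1/70 + 136)*(-41/4) = (-68/35 + 136)*(-41/4) = (4692/35)*(-41/4) = -48093/35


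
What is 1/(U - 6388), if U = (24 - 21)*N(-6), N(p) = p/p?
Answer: -1/6385 ≈ -0.00015662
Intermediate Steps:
N(p) = 1
U = 3 (U = (24 - 21)*1 = 3*1 = 3)
1/(U - 6388) = 1/(3 - 6388) = 1/(-6385) = -1/6385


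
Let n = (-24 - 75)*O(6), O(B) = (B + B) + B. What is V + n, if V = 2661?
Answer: 879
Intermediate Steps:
O(B) = 3*B (O(B) = 2*B + B = 3*B)
n = -1782 (n = (-24 - 75)*(3*6) = -99*18 = -1782)
V + n = 2661 - 1782 = 879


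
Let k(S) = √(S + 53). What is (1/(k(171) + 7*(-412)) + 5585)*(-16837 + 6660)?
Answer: -16883547712749/297044 + 10177*√14/2079308 ≈ -5.6839e+7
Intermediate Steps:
k(S) = √(53 + S)
(1/(k(171) + 7*(-412)) + 5585)*(-16837 + 6660) = (1/(√(53 + 171) + 7*(-412)) + 5585)*(-16837 + 6660) = (1/(√224 - 2884) + 5585)*(-10177) = (1/(4*√14 - 2884) + 5585)*(-10177) = (1/(-2884 + 4*√14) + 5585)*(-10177) = (5585 + 1/(-2884 + 4*√14))*(-10177) = -56838545 - 10177/(-2884 + 4*√14)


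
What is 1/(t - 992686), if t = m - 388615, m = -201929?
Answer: -1/1583230 ≈ -6.3162e-7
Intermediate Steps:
t = -590544 (t = -201929 - 388615 = -590544)
1/(t - 992686) = 1/(-590544 - 992686) = 1/(-1583230) = -1/1583230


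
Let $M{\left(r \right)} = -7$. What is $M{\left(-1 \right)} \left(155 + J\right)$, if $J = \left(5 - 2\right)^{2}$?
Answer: $-1148$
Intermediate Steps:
$J = 9$ ($J = 3^{2} = 9$)
$M{\left(-1 \right)} \left(155 + J\right) = - 7 \left(155 + 9\right) = \left(-7\right) 164 = -1148$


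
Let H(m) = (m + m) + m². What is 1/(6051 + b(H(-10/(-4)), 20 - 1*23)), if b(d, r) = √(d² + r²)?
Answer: 32272/195277149 - 4*√241/195277149 ≈ 0.00016494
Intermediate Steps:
H(m) = m² + 2*m (H(m) = 2*m + m² = m² + 2*m)
1/(6051 + b(H(-10/(-4)), 20 - 1*23)) = 1/(6051 + √(((-10/(-4))*(2 - 10/(-4)))² + (20 - 1*23)²)) = 1/(6051 + √(((-10*(-¼))*(2 - 10*(-¼)))² + (20 - 23)²)) = 1/(6051 + √((5*(2 + 5/2)/2)² + (-3)²)) = 1/(6051 + √(((5/2)*(9/2))² + 9)) = 1/(6051 + √((45/4)² + 9)) = 1/(6051 + √(2025/16 + 9)) = 1/(6051 + √(2169/16)) = 1/(6051 + 3*√241/4)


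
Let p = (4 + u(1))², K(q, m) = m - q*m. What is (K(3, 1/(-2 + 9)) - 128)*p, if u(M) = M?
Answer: -22450/7 ≈ -3207.1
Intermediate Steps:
K(q, m) = m - m*q
p = 25 (p = (4 + 1)² = 5² = 25)
(K(3, 1/(-2 + 9)) - 128)*p = ((1 - 1*3)/(-2 + 9) - 128)*25 = ((1 - 3)/7 - 128)*25 = ((⅐)*(-2) - 128)*25 = (-2/7 - 128)*25 = -898/7*25 = -22450/7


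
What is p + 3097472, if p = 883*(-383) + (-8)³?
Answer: 2758771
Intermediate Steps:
p = -338701 (p = -338189 - 512 = -338701)
p + 3097472 = -338701 + 3097472 = 2758771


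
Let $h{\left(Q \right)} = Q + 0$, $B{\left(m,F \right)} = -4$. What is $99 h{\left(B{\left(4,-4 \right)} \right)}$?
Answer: $-396$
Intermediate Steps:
$h{\left(Q \right)} = Q$
$99 h{\left(B{\left(4,-4 \right)} \right)} = 99 \left(-4\right) = -396$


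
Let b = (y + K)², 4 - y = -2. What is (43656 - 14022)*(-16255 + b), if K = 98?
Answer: -161179326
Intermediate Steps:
y = 6 (y = 4 - 1*(-2) = 4 + 2 = 6)
b = 10816 (b = (6 + 98)² = 104² = 10816)
(43656 - 14022)*(-16255 + b) = (43656 - 14022)*(-16255 + 10816) = 29634*(-5439) = -161179326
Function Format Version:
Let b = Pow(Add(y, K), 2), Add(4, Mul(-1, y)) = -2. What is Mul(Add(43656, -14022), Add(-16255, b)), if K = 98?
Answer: -161179326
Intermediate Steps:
y = 6 (y = Add(4, Mul(-1, -2)) = Add(4, 2) = 6)
b = 10816 (b = Pow(Add(6, 98), 2) = Pow(104, 2) = 10816)
Mul(Add(43656, -14022), Add(-16255, b)) = Mul(Add(43656, -14022), Add(-16255, 10816)) = Mul(29634, -5439) = -161179326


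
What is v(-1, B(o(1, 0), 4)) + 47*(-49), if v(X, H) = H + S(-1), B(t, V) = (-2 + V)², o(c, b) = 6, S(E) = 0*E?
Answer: -2299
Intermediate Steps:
S(E) = 0
v(X, H) = H (v(X, H) = H + 0 = H)
v(-1, B(o(1, 0), 4)) + 47*(-49) = (-2 + 4)² + 47*(-49) = 2² - 2303 = 4 - 2303 = -2299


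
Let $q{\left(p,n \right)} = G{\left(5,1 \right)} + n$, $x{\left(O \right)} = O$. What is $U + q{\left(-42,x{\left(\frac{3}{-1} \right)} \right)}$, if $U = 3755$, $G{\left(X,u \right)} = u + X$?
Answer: $3758$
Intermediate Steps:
$G{\left(X,u \right)} = X + u$
$q{\left(p,n \right)} = 6 + n$ ($q{\left(p,n \right)} = \left(5 + 1\right) + n = 6 + n$)
$U + q{\left(-42,x{\left(\frac{3}{-1} \right)} \right)} = 3755 + \left(6 + \frac{3}{-1}\right) = 3755 + \left(6 + 3 \left(-1\right)\right) = 3755 + \left(6 - 3\right) = 3755 + 3 = 3758$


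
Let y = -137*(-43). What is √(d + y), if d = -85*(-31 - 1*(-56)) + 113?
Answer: 3*√431 ≈ 62.282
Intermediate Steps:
d = -2012 (d = -85*(-31 + 56) + 113 = -85*25 + 113 = -2125 + 113 = -2012)
y = 5891
√(d + y) = √(-2012 + 5891) = √3879 = 3*√431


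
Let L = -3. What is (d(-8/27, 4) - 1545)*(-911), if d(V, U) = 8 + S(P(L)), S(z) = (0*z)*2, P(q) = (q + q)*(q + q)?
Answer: 1400207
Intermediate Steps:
P(q) = 4*q² (P(q) = (2*q)*(2*q) = 4*q²)
S(z) = 0 (S(z) = 0*2 = 0)
d(V, U) = 8 (d(V, U) = 8 + 0 = 8)
(d(-8/27, 4) - 1545)*(-911) = (8 - 1545)*(-911) = -1537*(-911) = 1400207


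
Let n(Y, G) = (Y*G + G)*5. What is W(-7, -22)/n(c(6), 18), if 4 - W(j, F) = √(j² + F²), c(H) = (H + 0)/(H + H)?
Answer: 4/135 - √533/135 ≈ -0.14138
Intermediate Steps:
c(H) = ½ (c(H) = H/((2*H)) = H*(1/(2*H)) = ½)
W(j, F) = 4 - √(F² + j²) (W(j, F) = 4 - √(j² + F²) = 4 - √(F² + j²))
n(Y, G) = 5*G + 5*G*Y (n(Y, G) = (G*Y + G)*5 = (G + G*Y)*5 = 5*G + 5*G*Y)
W(-7, -22)/n(c(6), 18) = (4 - √((-22)² + (-7)²))/((5*18*(1 + ½))) = (4 - √(484 + 49))/((5*18*(3/2))) = (4 - √533)/135 = (4 - √533)*(1/135) = 4/135 - √533/135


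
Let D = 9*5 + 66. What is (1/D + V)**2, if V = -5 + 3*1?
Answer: 48841/12321 ≈ 3.9640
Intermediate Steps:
D = 111 (D = 45 + 66 = 111)
V = -2 (V = -5 + 3 = -2)
(1/D + V)**2 = (1/111 - 2)**2 = (-221/111)**2 = 48841/12321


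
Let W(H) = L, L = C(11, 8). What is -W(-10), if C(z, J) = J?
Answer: -8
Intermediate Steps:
L = 8
W(H) = 8
-W(-10) = -1*8 = -8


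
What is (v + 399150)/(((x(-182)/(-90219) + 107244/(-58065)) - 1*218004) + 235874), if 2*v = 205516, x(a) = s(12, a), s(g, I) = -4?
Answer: 438213050312730/15600583900879 ≈ 28.090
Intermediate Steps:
x(a) = -4
v = 102758 (v = (½)*205516 = 102758)
(v + 399150)/(((x(-182)/(-90219) + 107244/(-58065)) - 1*218004) + 235874) = (102758 + 399150)/(((-4/(-90219) + 107244/(-58065)) - 1*218004) + 235874) = 501908/(((-4*(-1/90219) + 107244*(-1/58065)) - 218004) + 235874) = 501908/(((4/90219 - 35748/19355) - 218004) + 235874) = 501908/((-3225071392/1746188745 - 218004) + 235874) = 501908/(-380679356236372/1746188745 + 235874) = 501908/(31201167801758/1746188745) = 501908*(1746188745/31201167801758) = 438213050312730/15600583900879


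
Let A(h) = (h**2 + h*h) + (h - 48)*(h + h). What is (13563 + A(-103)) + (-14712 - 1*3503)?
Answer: 47672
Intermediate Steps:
A(h) = 2*h**2 + 2*h*(-48 + h) (A(h) = (h**2 + h**2) + (-48 + h)*(2*h) = 2*h**2 + 2*h*(-48 + h))
(13563 + A(-103)) + (-14712 - 1*3503) = (13563 + 4*(-103)*(-24 - 103)) + (-14712 - 1*3503) = (13563 + 4*(-103)*(-127)) + (-14712 - 3503) = (13563 + 52324) - 18215 = 65887 - 18215 = 47672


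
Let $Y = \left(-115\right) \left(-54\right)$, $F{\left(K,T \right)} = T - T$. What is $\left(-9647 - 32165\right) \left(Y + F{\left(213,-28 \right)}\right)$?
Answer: $-259652520$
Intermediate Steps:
$F{\left(K,T \right)} = 0$
$Y = 6210$
$\left(-9647 - 32165\right) \left(Y + F{\left(213,-28 \right)}\right) = \left(-9647 - 32165\right) \left(6210 + 0\right) = \left(-41812\right) 6210 = -259652520$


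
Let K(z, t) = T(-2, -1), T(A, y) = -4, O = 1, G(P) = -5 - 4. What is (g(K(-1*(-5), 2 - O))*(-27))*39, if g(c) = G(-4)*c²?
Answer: 151632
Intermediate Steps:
G(P) = -9
K(z, t) = -4
g(c) = -9*c²
(g(K(-1*(-5), 2 - O))*(-27))*39 = (-9*(-4)²*(-27))*39 = (-9*16*(-27))*39 = -144*(-27)*39 = 3888*39 = 151632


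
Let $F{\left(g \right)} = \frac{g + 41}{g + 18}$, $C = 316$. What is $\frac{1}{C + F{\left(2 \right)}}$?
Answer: $\frac{20}{6363} \approx 0.0031432$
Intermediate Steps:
$F{\left(g \right)} = \frac{41 + g}{18 + g}$
$\frac{1}{C + F{\left(2 \right)}} = \frac{1}{316 + \frac{41 + 2}{18 + 2}} = \frac{1}{316 + \frac{1}{20} \cdot 43} = \frac{1}{316 + \frac{43}{20}} = \frac{1}{\frac{6363}{20}} = \frac{20}{6363}$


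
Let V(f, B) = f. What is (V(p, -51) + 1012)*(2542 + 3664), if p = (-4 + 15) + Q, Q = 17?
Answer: 6454240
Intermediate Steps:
p = 28 (p = (-4 + 15) + 17 = 11 + 17 = 28)
(V(p, -51) + 1012)*(2542 + 3664) = (28 + 1012)*(2542 + 3664) = 1040*6206 = 6454240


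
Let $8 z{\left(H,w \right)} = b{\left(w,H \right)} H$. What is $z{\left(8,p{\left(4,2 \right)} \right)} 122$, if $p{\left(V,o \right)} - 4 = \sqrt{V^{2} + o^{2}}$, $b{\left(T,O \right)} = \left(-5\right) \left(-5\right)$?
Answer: $3050$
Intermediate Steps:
$b{\left(T,O \right)} = 25$
$p{\left(V,o \right)} = 4 + \sqrt{V^{2} + o^{2}}$
$z{\left(H,w \right)} = \frac{25 H}{8}$
$z{\left(8,p{\left(4,2 \right)} \right)} 122 = \frac{25}{8} \cdot 8 \cdot 122 = 25 \cdot 122 = 3050$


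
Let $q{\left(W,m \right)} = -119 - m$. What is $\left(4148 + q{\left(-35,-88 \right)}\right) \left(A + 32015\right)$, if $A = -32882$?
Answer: $-3569439$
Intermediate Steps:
$\left(4148 + q{\left(-35,-88 \right)}\right) \left(A + 32015\right) = \left(4148 - 31\right) \left(-32882 + 32015\right) = \left(4148 + \left(-119 + 88\right)\right) \left(-867\right) = \left(4148 - 31\right) \left(-867\right) = 4117 \left(-867\right) = -3569439$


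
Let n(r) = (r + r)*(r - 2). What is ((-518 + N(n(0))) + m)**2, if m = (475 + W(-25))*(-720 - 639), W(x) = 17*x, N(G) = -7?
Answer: 4688825625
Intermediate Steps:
n(r) = 2*r*(-2 + r) (n(r) = (2*r)*(-2 + r) = 2*r*(-2 + r))
m = -67950 (m = (475 + 17*(-25))*(-720 - 639) = (475 - 425)*(-1359) = 50*(-1359) = -67950)
((-518 + N(n(0))) + m)**2 = ((-518 - 7) - 67950)**2 = (-525 - 67950)**2 = (-68475)**2 = 4688825625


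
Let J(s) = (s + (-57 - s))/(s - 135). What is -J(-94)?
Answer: -57/229 ≈ -0.24891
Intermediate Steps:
J(s) = -57/(-135 + s)
-J(-94) = -(-57)/(-135 - 94) = -(-57)/(-229) = -(-57)*(-1)/229 = -1*57/229 = -57/229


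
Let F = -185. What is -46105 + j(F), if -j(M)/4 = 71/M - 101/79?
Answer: -673727399/14615 ≈ -46098.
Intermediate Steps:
j(M) = 404/79 - 284/M (j(M) = -4*(71/M - 101/79) = -4*(-101/79 + 71/M) = 404/79 - 284/M)
-46105 + j(F) = -46105 + (404/79 - 284/(-185)) = -46105 + (404/79 - 284*(-1/185)) = -46105 + (404/79 + 284/185) = -46105 + 97176/14615 = -673727399/14615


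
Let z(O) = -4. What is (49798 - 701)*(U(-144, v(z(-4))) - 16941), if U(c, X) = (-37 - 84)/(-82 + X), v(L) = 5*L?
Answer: -84832791517/102 ≈ -8.3169e+8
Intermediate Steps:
U(c, X) = -121/(-82 + X)
(49798 - 701)*(U(-144, v(z(-4))) - 16941) = (49798 - 701)*(-121/(-82 + 5*(-4)) - 16941) = 49097*(-121/(-82 - 20) - 16941) = 49097*(-121/(-102) - 16941) = 49097*(-121*(-1/102) - 16941) = 49097*(121/102 - 16941) = 49097*(-1727861/102) = -84832791517/102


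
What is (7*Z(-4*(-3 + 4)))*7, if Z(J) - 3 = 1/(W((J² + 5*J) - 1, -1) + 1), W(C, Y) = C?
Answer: 539/4 ≈ 134.75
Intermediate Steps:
Z(J) = 3 + 1/(J² + 5*J) (Z(J) = 3 + 1/(((J² + 5*J) - 1) + 1) = 3 + 1/((-1 + J² + 5*J) + 1) = 3 + 1/(J² + 5*J))
(7*Z(-4*(-3 + 4)))*7 = (7*((1 + 3*(-4*(-3 + 4))² + 15*(-4*(-3 + 4)))/(((-4*(-3 + 4)))*(5 - 4*(-3 + 4)))))*7 = (7*((1 + 3*(-4*1)² + 15*(-4*1))/(((-4*1))*(5 - 4*1))))*7 = (7*((1 + 3*(-4)² + 15*(-4))/((-4)*(5 - 4))))*7 = (7*(-¼*(1 + 3*16 - 60)/1))*7 = (7*(-¼*1*(1 + 48 - 60)))*7 = (7*(-¼*1*(-11)))*7 = (7*(11/4))*7 = (77/4)*7 = 539/4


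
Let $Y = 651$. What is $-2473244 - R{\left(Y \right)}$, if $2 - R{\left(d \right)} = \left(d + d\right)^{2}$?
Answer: $-778042$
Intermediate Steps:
$R{\left(d \right)} = 2 - 4 d^{2}$ ($R{\left(d \right)} = 2 - \left(d + d\right)^{2} = 2 - \left(2 d\right)^{2} = 2 - 4 d^{2}$)
$-2473244 - R{\left(Y \right)} = -2473244 - \left(2 - 4 \cdot 651^{2}\right) = -2473244 - \left(2 - 1695204\right) = -2473244 - -1695202 = -2473244 + 1695202 = -778042$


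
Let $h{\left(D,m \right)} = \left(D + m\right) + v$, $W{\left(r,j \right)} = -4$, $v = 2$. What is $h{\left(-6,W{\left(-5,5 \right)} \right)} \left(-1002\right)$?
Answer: $8016$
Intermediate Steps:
$h{\left(D,m \right)} = 2 + D + m$ ($h{\left(D,m \right)} = \left(D + m\right) + 2 = 2 + D + m$)
$h{\left(-6,W{\left(-5,5 \right)} \right)} \left(-1002\right) = \left(2 - 6 - 4\right) \left(-1002\right) = \left(-8\right) \left(-1002\right) = 8016$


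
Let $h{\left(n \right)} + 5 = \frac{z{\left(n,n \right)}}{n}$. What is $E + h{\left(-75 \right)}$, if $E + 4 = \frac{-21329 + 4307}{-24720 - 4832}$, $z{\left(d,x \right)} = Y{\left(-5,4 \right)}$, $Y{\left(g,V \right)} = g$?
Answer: $- \frac{1852319}{221640} \approx -8.3573$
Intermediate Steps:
$z{\left(d,x \right)} = -5$
$E = - \frac{50593}{14776}$ ($E = -4 + \frac{-21329 + 4307}{-24720 - 4832} = -4 - \frac{17022}{-29552} = -4 - - \frac{8511}{14776} = -4 + \frac{8511}{14776} = - \frac{50593}{14776} \approx -3.424$)
$h{\left(n \right)} = -5 - \frac{5}{n}$
$E + h{\left(-75 \right)} = - \frac{50593}{14776} - \left(5 + \frac{5}{-75}\right) = - \frac{50593}{14776} - \frac{74}{15} = - \frac{1852319}{221640}$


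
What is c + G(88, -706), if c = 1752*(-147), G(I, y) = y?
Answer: -258250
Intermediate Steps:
c = -257544
c + G(88, -706) = -257544 - 706 = -258250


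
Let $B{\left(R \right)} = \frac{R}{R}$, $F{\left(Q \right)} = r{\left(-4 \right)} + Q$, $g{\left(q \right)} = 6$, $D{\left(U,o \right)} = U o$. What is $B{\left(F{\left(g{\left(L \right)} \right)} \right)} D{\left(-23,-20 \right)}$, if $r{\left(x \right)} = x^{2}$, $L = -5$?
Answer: $460$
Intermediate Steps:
$F{\left(Q \right)} = 16 + Q$ ($F{\left(Q \right)} = \left(-4\right)^{2} + Q = 16 + Q$)
$B{\left(R \right)} = 1$
$B{\left(F{\left(g{\left(L \right)} \right)} \right)} D{\left(-23,-20 \right)} = 1 \left(\left(-23\right) \left(-20\right)\right) = 1 \cdot 460 = 460$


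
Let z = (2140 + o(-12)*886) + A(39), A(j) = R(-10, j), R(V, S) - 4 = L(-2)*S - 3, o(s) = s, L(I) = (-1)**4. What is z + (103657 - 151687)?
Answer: -56482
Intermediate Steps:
L(I) = 1
R(V, S) = 1 + S (R(V, S) = 4 + (1*S - 3) = 4 + (S - 3) = 4 + (-3 + S) = 1 + S)
A(j) = 1 + j
z = -8452 (z = (2140 - 12*886) + (1 + 39) = (2140 - 10632) + 40 = -8492 + 40 = -8452)
z + (103657 - 151687) = -8452 + (103657 - 151687) = -8452 - 48030 = -56482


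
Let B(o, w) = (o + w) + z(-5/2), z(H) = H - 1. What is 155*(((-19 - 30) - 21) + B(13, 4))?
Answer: -17515/2 ≈ -8757.5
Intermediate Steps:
z(H) = -1 + H
B(o, w) = -7/2 + o + w (B(o, w) = (o + w) + (-1 - 5/2) = (o + w) - 7/2 = -7/2 + o + w)
155*(((-19 - 30) - 21) + B(13, 4)) = 155*(((-19 - 30) - 21) + (-7/2 + 13 + 4)) = 155*((-49 - 21) + 27/2) = 155*(-70 + 27/2) = 155*(-113/2) = -17515/2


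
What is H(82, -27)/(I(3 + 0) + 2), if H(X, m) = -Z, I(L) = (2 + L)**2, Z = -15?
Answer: 5/9 ≈ 0.55556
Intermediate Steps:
H(X, m) = 15 (H(X, m) = -1*(-15) = 15)
H(82, -27)/(I(3 + 0) + 2) = 15/((2 + (3 + 0))**2 + 2) = 15/((2 + 3)**2 + 2) = 15/(5**2 + 2) = 15/(25 + 2) = 15/27 = (1/27)*15 = 5/9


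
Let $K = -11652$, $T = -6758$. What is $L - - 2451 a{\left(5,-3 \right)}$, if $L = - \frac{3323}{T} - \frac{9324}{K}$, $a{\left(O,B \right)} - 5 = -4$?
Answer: $\frac{16091983717}{6562018} \approx 2452.3$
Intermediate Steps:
$a{\left(O,B \right)} = 1$ ($a{\left(O,B \right)} = 5 - 4 = 1$)
$L = \frac{8477599}{6562018}$ ($L = - \frac{3323}{-6758} - \frac{9324}{-11652} = \left(-3323\right) \left(- \frac{1}{6758}\right) - - \frac{777}{971} = \frac{3323}{6758} + \frac{777}{971} = \frac{8477599}{6562018} \approx 1.2919$)
$L - - 2451 a{\left(5,-3 \right)} = \frac{8477599}{6562018} - \left(-2451\right) 1 = \frac{8477599}{6562018} - -2451 = \frac{8477599}{6562018} + 2451 = \frac{16091983717}{6562018}$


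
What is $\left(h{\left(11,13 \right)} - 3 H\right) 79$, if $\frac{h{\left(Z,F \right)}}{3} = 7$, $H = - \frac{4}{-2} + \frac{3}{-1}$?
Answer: $1896$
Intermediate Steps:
$H = -1$ ($H = \left(-4\right) \left(- \frac{1}{2}\right) + 3 \left(-1\right) = 2 - 3 = -1$)
$h{\left(Z,F \right)} = 21$ ($h{\left(Z,F \right)} = 3 \cdot 7 = 21$)
$\left(h{\left(11,13 \right)} - 3 H\right) 79 = \left(21 - -3\right) 79 = \left(21 + 3\right) 79 = 24 \cdot 79 = 1896$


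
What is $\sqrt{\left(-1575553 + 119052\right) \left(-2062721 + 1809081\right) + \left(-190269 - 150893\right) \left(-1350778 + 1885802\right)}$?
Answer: $6 \sqrt{5191584882} \approx 4.3232 \cdot 10^{5}$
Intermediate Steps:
$\sqrt{\left(-1575553 + 119052\right) \left(-2062721 + 1809081\right) + \left(-190269 - 150893\right) \left(-1350778 + 1885802\right)} = \sqrt{\left(-1456501\right) \left(-253640\right) - 182529857888} = \sqrt{369426913640 - 182529857888} = \sqrt{186897055752} = 6 \sqrt{5191584882}$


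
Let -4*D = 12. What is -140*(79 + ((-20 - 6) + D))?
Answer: -7000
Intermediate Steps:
D = -3 (D = -1/4*12 = -3)
-140*(79 + ((-20 - 6) + D)) = -140*(79 + ((-20 - 6) - 3)) = -140*(79 + (-26 - 3)) = -140*(79 - 29) = -140*50 = -7000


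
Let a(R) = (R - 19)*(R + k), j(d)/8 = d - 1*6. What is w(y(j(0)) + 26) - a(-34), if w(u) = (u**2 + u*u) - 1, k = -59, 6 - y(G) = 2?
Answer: -3130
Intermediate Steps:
j(d) = -48 + 8*d (j(d) = 8*(d - 1*6) = 8*(d - 6) = 8*(-6 + d) = -48 + 8*d)
y(G) = 4 (y(G) = 6 - 1*2 = 6 - 2 = 4)
w(u) = -1 + 2*u**2 (w(u) = (u**2 + u**2) - 1 = 2*u**2 - 1 = -1 + 2*u**2)
a(R) = (-59 + R)*(-19 + R) (a(R) = (R - 19)*(R - 59) = (-19 + R)*(-59 + R) = (-59 + R)*(-19 + R))
w(y(j(0)) + 26) - a(-34) = (-1 + 2*(4 + 26)**2) - (1121 + (-34)**2 - 78*(-34)) = (-1 + 2*30**2) - (1121 + 1156 + 2652) = (-1 + 2*900) - 1*4929 = (-1 + 1800) - 4929 = 1799 - 4929 = -3130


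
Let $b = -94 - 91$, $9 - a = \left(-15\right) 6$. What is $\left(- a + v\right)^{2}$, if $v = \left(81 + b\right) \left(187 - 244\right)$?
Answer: $33977241$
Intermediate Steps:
$a = 99$ ($a = 9 - \left(-15\right) 6 = 9 - -90 = 9 + 90 = 99$)
$b = -185$
$v = 5928$ ($v = \left(81 - 185\right) \left(187 - 244\right) = \left(-104\right) \left(-57\right) = 5928$)
$\left(- a + v\right)^{2} = \left(\left(-1\right) 99 + 5928\right)^{2} = \left(-99 + 5928\right)^{2} = 5829^{2} = 33977241$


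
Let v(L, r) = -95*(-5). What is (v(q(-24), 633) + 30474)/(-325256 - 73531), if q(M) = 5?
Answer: -30949/398787 ≈ -0.077608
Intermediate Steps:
v(L, r) = 475
(v(q(-24), 633) + 30474)/(-325256 - 73531) = (475 + 30474)/(-325256 - 73531) = 30949/(-398787) = 30949*(-1/398787) = -30949/398787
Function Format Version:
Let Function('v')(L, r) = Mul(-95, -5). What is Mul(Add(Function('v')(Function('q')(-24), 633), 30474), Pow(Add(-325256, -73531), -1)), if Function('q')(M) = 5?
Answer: Rational(-30949, 398787) ≈ -0.077608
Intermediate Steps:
Function('v')(L, r) = 475
Mul(Add(Function('v')(Function('q')(-24), 633), 30474), Pow(Add(-325256, -73531), -1)) = Mul(Add(475, 30474), Pow(Add(-325256, -73531), -1)) = Mul(30949, Pow(-398787, -1)) = Mul(30949, Rational(-1, 398787)) = Rational(-30949, 398787)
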